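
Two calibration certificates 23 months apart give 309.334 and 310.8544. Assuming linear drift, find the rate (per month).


rate = (v2 - v1) / months
= (310.8544 - 309.334) / 23
= 1.5204 / 23
= 0.0661

0.0661


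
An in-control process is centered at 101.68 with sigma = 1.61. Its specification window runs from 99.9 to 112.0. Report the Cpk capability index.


Cpu = (USL - mean) / (3*sigma) = (112.0 - 101.68) / (3*1.61) = 2.1366
Cpl = (mean - LSL) / (3*sigma) = (101.68 - 99.9) / (3*1.61) = 0.3685
Cpk = min(Cpu, Cpl) = 0.3685

0.3685


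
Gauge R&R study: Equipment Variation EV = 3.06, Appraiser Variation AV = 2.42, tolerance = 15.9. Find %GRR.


GRR = sqrt(EV^2 + AV^2) = sqrt(3.06^2 + 2.42^2) = 3.9012818
%GRR = GRR / tol * 100 = 3.9012818 / 15.9 * 100
%GRR = 24.5364

24.5364


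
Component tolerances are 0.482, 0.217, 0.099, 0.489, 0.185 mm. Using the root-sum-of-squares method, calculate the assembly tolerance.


RSS = sqrt(0.482^2 + 0.217^2 + 0.099^2 + 0.489^2 + 0.185^2)
= sqrt(0.56256)
= 0.7500

0.7500


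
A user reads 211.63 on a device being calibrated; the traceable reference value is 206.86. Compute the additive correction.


Correction = standard - reading
= 206.86 - 211.63
= -4.7700

-4.7700


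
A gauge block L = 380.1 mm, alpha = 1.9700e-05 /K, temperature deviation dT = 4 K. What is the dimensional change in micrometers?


dL = L * alpha * dT
= 380.1 * 1.9700e-05 * 4
= 0.0299519 mm
dL_um = 0.0299519 * 1000 = 29.9519 um

29.9519


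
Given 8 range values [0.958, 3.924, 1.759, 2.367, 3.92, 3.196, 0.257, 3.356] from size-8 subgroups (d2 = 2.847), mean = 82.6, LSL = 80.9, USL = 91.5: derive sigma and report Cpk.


R_bar = (0.958 + 3.924 + 1.759 + 2.367 + 3.92 + 3.196 + 0.257 + 3.356) / 8 = 2.467125
sigma = R_bar / d2 = 2.467125 / 2.847 = 0.86657007
Cp = (USL - LSL)/(6*sigma) = (91.5 - 80.9)/(6*0.86657007) = 2.0387
Cpu = (91.5 - 82.6)/(3*0.86657007) = 3.4235
Cpl = (82.6 - 80.9)/(3*0.86657007) = 0.6539
Cpk = min(Cpu, Cpl) = 0.6539

0.6539


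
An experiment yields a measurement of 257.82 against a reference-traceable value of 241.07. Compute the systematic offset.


Systematic error = measured - true
= 257.82 - 241.07
= 16.7500

16.7500


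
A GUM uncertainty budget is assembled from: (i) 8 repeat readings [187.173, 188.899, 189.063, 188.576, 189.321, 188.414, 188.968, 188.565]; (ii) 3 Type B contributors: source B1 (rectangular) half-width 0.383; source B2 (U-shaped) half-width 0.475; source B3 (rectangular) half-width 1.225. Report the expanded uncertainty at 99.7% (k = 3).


mean = (187.173 + 188.899 + 189.063 + 188.576 + 189.321 + 188.414 + 188.968 + 188.565) / 8 = 188.622375
s = sqrt(sum((x - mean)^2)/(n-1)) = 0.65767511
u_A = s / sqrt(n) = 0.65767511 / sqrt(8) = 0.23252327
u_B1 = 0.383 / sqrt(3) = 0.22112515
u_B2 = 0.475 / sqrt(2) = 0.33587572
u_B3 = 1.225 / sqrt(3) = 0.70725408
uc = sqrt(0.23252327^2 + 0.22112515^2 + 0.33587572^2 + 0.70725408^2) = 0.84615852
U = k * uc = 3 * 0.84615852
U = 2.5385

2.5385


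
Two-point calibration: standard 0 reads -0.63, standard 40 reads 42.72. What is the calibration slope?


slope = (y2 - y1) / (x2 - x1)
= (42.72 - -0.63) / (40 - 0)
= 43.3500 / 40
= 1.0837

1.0837


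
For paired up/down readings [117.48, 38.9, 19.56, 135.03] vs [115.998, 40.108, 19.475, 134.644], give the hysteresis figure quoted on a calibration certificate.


|117.48 - 115.998| = 1.4820
|38.9 - 40.108| = 1.2080
|19.56 - 19.475| = 0.0850
|135.03 - 134.644| = 0.3860
hysteresis = max(diffs) = 1.4820

1.4820


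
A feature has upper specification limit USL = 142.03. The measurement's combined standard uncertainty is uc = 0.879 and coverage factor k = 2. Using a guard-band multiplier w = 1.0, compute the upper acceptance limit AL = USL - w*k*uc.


U = k * uc = 2 * 0.879 = 1.758
guard band g = w * U = 1.0 * 1.758 = 1.758
AL = USL - g = 142.03 - 1.758
AL = 140.2720

140.2720


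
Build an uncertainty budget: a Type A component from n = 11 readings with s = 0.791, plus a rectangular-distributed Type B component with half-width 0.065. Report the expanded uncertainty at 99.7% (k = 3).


u_A = s / sqrt(n) = 0.791 / sqrt(11) = 0.23849547
u_B = half_width / sqrt(3) = 0.065 / sqrt(3) = 0.037527767
uc = sqrt(u_A^2 + u_B^2) = sqrt(0.23849547^2 + 0.037527767^2) = 0.24142995
U = k * uc = 3 * 0.24142995
U = 0.7243

0.7243


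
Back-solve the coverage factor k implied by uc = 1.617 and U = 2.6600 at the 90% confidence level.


k = U / uc
k = 2.6600 / 1.617
k = 1.645

1.645


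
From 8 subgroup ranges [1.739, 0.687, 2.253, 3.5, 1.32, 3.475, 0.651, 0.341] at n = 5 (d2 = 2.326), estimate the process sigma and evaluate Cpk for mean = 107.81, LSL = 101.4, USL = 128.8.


R_bar = (1.739 + 0.687 + 2.253 + 3.5 + 1.32 + 3.475 + 0.651 + 0.341) / 8 = 1.74575
sigma = R_bar / d2 = 1.74575 / 2.326 = 0.7505374
Cp = (USL - LSL)/(6*sigma) = (128.8 - 101.4)/(6*0.7505374) = 6.0845
Cpu = (128.8 - 107.81)/(3*0.7505374) = 9.3222
Cpl = (107.81 - 101.4)/(3*0.7505374) = 2.8468
Cpk = min(Cpu, Cpl) = 2.8468

2.8468


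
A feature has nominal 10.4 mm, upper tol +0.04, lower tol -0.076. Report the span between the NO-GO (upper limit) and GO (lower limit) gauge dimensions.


GO = nominal - lower_tol (smallest hole = maximum material condition)
GO = 10.4 - 0.076 = 10.324
NO-GO = nominal + upper_tol (largest hole = least material condition)
NO-GO = 10.4 + 0.04 = 10.44
spread = NO-GO - GO = 10.44 - 10.324 = 0.1160

0.1160


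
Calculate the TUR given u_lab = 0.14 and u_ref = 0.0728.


TUR = u_lab / u_ref
= 0.14 / 0.0728
= 1.9231

1.9231


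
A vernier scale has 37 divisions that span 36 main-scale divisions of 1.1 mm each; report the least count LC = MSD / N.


LC = MSD / n_div
= 1.1 / 37
= 0.0297

0.0297


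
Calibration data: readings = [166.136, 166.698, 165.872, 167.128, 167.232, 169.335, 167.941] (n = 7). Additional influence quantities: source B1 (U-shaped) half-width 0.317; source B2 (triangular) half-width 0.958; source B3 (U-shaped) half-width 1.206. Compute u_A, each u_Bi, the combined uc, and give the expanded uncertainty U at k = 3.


mean = (166.136 + 166.698 + 165.872 + 167.128 + 167.232 + 169.335 + 167.941) / 7 = 167.1917143
s = sqrt(sum((x - mean)^2)/(n-1)) = 1.1733653
u_A = s / sqrt(n) = 1.1733653 / sqrt(7) = 0.4434904
u_B1 = 0.317 / sqrt(2) = 0.22415285
u_B2 = 0.958 / sqrt(6) = 0.39110186
u_B3 = 1.206 / sqrt(2) = 0.85277078
uc = sqrt(0.4434904^2 + 0.22415285^2 + 0.39110186^2 + 0.85277078^2) = 1.0616529
U = k * uc = 3 * 1.0616529
U = 3.1850

3.1850


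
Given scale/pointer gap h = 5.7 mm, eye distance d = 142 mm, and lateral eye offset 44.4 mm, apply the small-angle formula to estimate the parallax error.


error = h * offset / d
= 5.7 * 44.4 / 142
= 1.7823

1.7823


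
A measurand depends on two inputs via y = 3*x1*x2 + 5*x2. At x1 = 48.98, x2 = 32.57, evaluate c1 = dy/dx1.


y = 3*x1*x2 + 5*x2
dy/dx1 = 3*x2
Evaluate at x2 = 32.57: c1 = 3 * 32.57
c1 = 97.7100

97.7100


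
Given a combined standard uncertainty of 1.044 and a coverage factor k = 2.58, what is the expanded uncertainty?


U = k * uc
U = 2.58 * 1.044
U = 2.6935

2.6935


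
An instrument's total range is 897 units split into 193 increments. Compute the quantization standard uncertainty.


resolution = range / divisions
resolution = 897 / 193 = 4.6476684
u_res = resolution / (2*sqrt(3))
u_res = 4.6476684 / 3.4641016
u_res = 1.3417

1.3417


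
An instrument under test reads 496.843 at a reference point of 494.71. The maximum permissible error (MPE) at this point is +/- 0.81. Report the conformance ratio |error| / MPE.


e = indication - reference = 496.843 - 494.71 = 2.1330
|e| = 2.1330
ratio = |e| / MPE = 2.1330 / 0.81
ratio = 2.6333

2.6333


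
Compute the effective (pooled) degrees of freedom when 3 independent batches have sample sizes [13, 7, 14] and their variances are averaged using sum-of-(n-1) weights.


nu = sum_i (n_i - 1)
nu = ((13 - 1) + (7 - 1) + (14 - 1))
nu = 12 + 6 + 13
nu = 31

31


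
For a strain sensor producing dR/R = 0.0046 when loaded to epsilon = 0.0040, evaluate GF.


GF = (dR/R) / epsilon
= 0.0046 / 0.0040
= 1.1500

1.1500


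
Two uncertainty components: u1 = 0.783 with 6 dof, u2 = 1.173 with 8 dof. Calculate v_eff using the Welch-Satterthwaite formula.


uc = sqrt(u1^2 + u2^2) = sqrt(0.783^2 + 1.173^2) = 1.4103255
v_eff = uc^4 / (u1^4/v1 + u2^4/v2)
= 1.4103255^4 / (0.783^4/6 + 1.173^4/8)
= 3.9561927 / 0.29929393
v_eff = 13.2184

13.2184


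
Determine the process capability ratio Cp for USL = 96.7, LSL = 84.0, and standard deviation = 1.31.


Cp = (USL - LSL) / (6 * sigma)
= (96.7 - 84.0) / (6 * 1.31)
= 12.7000 / 7.8600
= 1.6158

1.6158


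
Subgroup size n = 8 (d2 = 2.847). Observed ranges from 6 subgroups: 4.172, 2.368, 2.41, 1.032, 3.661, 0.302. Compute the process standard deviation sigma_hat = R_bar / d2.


R_bar = (4.172 + 2.368 + 2.41 + 1.032 + 3.661 + 0.302) / 6
R_bar = 13.945 / 6 = 2.3241667
sigma_hat = R_bar / d2 = 2.3241667 / 2.847 = 0.8164

0.8164


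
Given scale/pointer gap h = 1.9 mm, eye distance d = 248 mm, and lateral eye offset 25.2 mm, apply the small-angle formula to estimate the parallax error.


error = h * offset / d
= 1.9 * 25.2 / 248
= 0.1931

0.1931


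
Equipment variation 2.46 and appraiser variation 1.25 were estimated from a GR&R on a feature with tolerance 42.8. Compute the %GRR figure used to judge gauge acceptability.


GRR = sqrt(EV^2 + AV^2) = sqrt(2.46^2 + 1.25^2) = 2.7593659
%GRR = GRR / tol * 100 = 2.7593659 / 42.8 * 100
%GRR = 6.4471

6.4471


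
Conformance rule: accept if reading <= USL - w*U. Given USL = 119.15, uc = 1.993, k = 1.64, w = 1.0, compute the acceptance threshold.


U = k * uc = 1.64 * 1.993 = 3.26852
guard band g = w * U = 1.0 * 3.26852 = 3.26852
AL = USL - g = 119.15 - 3.26852
AL = 115.8815

115.8815


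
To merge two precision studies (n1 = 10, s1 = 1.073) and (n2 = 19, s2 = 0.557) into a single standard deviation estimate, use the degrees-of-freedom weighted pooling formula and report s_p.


s_p = sqrt(((n1-1)*s1^2 + (n2-1)*s2^2) / (n1+n2-2))
numerator = (10-1)*1.073^2 + (19-1)*0.557^2 = 10.361961 + 5.584482 = 15.946443
denominator = 10 + 19 - 2 = 27
s_p^2 = 15.946443 / 27 = 0.590609
s_p = sqrt(0.590609) = 0.7685

0.7685


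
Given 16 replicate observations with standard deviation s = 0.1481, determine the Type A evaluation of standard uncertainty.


u_A = s / sqrt(n)
u_A = 0.1481 / sqrt(16)
u_A = 0.1481 / 4
u_A = 0.0370

0.0370


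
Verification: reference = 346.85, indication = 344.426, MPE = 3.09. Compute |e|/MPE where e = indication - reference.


e = indication - reference = 344.426 - 346.85 = -2.4240
|e| = 2.4240
ratio = |e| / MPE = 2.4240 / 3.09
ratio = 0.7845

0.7845


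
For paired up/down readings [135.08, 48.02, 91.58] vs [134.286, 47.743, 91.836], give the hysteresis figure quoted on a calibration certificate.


|135.08 - 134.286| = 0.7940
|48.02 - 47.743| = 0.2770
|91.58 - 91.836| = 0.2560
hysteresis = max(diffs) = 0.7940

0.7940


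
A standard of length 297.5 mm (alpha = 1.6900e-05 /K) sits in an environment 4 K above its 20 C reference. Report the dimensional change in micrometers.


dL = L * alpha * dT
= 297.5 * 1.6900e-05 * 4
= 0.0201110 mm
dL_um = 0.0201110 * 1000 = 20.1110 um

20.1110


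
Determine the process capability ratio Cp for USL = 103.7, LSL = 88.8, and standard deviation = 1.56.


Cp = (USL - LSL) / (6 * sigma)
= (103.7 - 88.8) / (6 * 1.56)
= 14.9000 / 9.3600
= 1.5919

1.5919


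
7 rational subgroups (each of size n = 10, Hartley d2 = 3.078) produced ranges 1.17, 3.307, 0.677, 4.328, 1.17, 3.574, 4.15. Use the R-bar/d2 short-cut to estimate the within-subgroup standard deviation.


R_bar = (1.17 + 3.307 + 0.677 + 4.328 + 1.17 + 3.574 + 4.15) / 7
R_bar = 18.376 / 7 = 2.6251429
sigma_hat = R_bar / d2 = 2.6251429 / 3.078 = 0.8529

0.8529


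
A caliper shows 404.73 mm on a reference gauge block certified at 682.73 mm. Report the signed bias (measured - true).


Systematic error = measured - true
= 404.73 - 682.73
= -278.0000

-278.0000


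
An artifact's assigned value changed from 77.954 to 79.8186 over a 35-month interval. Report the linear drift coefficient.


rate = (v2 - v1) / months
= (79.8186 - 77.954) / 35
= 1.8646 / 35
= 0.0533

0.0533


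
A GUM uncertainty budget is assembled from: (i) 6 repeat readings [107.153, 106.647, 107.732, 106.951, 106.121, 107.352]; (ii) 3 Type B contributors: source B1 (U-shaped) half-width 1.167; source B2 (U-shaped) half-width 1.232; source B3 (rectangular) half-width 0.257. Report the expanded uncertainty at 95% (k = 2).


mean = (107.153 + 106.647 + 107.732 + 106.951 + 106.121 + 107.352) / 6 = 106.9926667
s = sqrt(sum((x - mean)^2)/(n-1)) = 0.56257717
u_A = s / sqrt(n) = 0.56257717 / sqrt(6) = 0.22967117
u_B1 = 1.167 / sqrt(2) = 0.82519361
u_B2 = 1.232 / sqrt(2) = 0.87115555
u_B3 = 0.257 / sqrt(3) = 0.14837902
uc = sqrt(0.22967117^2 + 0.82519361^2 + 0.87115555^2 + 0.14837902^2) = 1.2306997
U = k * uc = 2 * 1.2306997
U = 2.4614

2.4614


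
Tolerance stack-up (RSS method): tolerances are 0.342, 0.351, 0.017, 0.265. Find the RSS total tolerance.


RSS = sqrt(0.342^2 + 0.351^2 + 0.017^2 + 0.265^2)
= sqrt(0.310679)
= 0.5574

0.5574


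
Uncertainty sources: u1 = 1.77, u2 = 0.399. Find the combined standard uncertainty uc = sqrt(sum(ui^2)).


uc = sqrt(1.77^2 + 0.399^2)
uc = sqrt(3.292101)
uc = 1.8144

1.8144


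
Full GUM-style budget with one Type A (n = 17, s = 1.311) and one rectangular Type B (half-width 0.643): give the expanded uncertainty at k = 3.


u_A = s / sqrt(n) = 1.311 / sqrt(17) = 0.3179642
u_B = half_width / sqrt(3) = 0.643 / sqrt(3) = 0.37123622
uc = sqrt(u_A^2 + u_B^2) = sqrt(0.3179642^2 + 0.37123622^2) = 0.48879194
U = k * uc = 3 * 0.48879194
U = 1.4664

1.4664


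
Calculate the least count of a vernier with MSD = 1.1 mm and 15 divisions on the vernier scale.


LC = MSD / n_div
= 1.1 / 15
= 0.0733

0.0733


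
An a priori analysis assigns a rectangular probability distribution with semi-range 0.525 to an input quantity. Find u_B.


u_B = half_width / sqrt(3)
u_B = 0.525 / 1.7320508
u_B = 0.3031

0.3031


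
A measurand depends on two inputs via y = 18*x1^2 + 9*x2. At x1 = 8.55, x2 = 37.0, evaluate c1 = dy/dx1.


y = 18*x1^2 + 9*x2
dy/dx1 = 2*18*x1
Evaluate at x1 = 8.55: c1 = 36 * 8.55
c1 = 307.8000

307.8000


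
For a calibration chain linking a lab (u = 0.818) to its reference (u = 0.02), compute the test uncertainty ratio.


TUR = u_lab / u_ref
= 0.818 / 0.02
= 40.9000

40.9000


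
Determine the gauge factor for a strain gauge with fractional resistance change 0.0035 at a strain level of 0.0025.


GF = (dR/R) / epsilon
= 0.0035 / 0.0025
= 1.4000

1.4000


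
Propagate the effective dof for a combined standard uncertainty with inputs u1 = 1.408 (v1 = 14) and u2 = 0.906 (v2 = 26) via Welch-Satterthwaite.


uc = sqrt(u1^2 + u2^2) = sqrt(1.408^2 + 0.906^2) = 1.6743058
v_eff = uc^4 / (u1^4/v1 + u2^4/v2)
= 1.6743058^4 / (1.408^4/14 + 0.906^4/26)
= 7.8584904 / 0.30664026
v_eff = 25.6277

25.6277


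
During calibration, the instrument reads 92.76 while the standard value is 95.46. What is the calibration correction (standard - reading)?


Correction = standard - reading
= 95.46 - 92.76
= 2.7000

2.7000


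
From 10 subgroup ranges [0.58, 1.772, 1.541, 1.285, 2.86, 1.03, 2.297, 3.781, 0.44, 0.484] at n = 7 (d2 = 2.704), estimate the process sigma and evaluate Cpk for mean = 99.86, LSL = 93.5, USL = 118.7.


R_bar = (0.58 + 1.772 + 1.541 + 1.285 + 2.86 + 1.03 + 2.297 + 3.781 + 0.44 + 0.484) / 10 = 1.607
sigma = R_bar / d2 = 1.607 / 2.704 = 0.59430473
Cp = (USL - LSL)/(6*sigma) = (118.7 - 93.5)/(6*0.59430473) = 7.0671
Cpu = (118.7 - 99.86)/(3*0.59430473) = 10.5670
Cpl = (99.86 - 93.5)/(3*0.59430473) = 3.5672
Cpk = min(Cpu, Cpl) = 3.5672

3.5672


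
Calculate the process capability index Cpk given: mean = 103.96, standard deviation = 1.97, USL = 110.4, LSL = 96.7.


Cpu = (USL - mean) / (3*sigma) = (110.4 - 103.96) / (3*1.97) = 1.0897
Cpl = (mean - LSL) / (3*sigma) = (103.96 - 96.7) / (3*1.97) = 1.2284
Cpk = min(Cpu, Cpl) = 1.0897

1.0897


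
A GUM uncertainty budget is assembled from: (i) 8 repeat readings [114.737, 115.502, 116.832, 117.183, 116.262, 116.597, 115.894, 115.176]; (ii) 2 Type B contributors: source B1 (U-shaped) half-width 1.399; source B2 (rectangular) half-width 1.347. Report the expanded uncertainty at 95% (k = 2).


mean = (114.737 + 115.502 + 116.832 + 117.183 + 116.262 + 116.597 + 115.894 + 115.176) / 8 = 116.022875
s = sqrt(sum((x - mean)^2)/(n-1)) = 0.84903011
u_A = s / sqrt(n) = 0.84903011 / sqrt(8) = 0.30017747
u_B1 = 1.399 / sqrt(2) = 0.98924239
u_B2 = 1.347 / sqrt(3) = 0.77769081
uc = sqrt(0.30017747^2 + 0.98924239^2 + 0.77769081^2) = 1.2936422
U = k * uc = 2 * 1.2936422
U = 2.5873

2.5873


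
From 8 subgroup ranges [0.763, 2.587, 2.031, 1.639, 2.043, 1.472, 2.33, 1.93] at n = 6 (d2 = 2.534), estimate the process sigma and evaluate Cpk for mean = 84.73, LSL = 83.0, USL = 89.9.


R_bar = (0.763 + 2.587 + 2.031 + 1.639 + 2.043 + 1.472 + 2.33 + 1.93) / 8 = 1.849375
sigma = R_bar / d2 = 1.849375 / 2.534 = 0.72982439
Cp = (USL - LSL)/(6*sigma) = (89.9 - 83.0)/(6*0.72982439) = 1.5757
Cpu = (89.9 - 84.73)/(3*0.72982439) = 2.3613
Cpl = (84.73 - 83.0)/(3*0.72982439) = 0.7901
Cpk = min(Cpu, Cpl) = 0.7901

0.7901


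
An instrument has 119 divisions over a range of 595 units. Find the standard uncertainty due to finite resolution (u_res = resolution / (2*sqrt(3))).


resolution = range / divisions
resolution = 595 / 119 = 5
u_res = resolution / (2*sqrt(3))
u_res = 5 / 3.4641016
u_res = 1.4434

1.4434


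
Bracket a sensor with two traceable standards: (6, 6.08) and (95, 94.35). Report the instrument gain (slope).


slope = (y2 - y1) / (x2 - x1)
= (94.35 - 6.08) / (95 - 6)
= 88.2700 / 89
= 0.9918

0.9918


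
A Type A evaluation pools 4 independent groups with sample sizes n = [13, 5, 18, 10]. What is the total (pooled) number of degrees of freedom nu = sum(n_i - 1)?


nu = sum_i (n_i - 1)
nu = ((13 - 1) + (5 - 1) + (18 - 1) + (10 - 1))
nu = 12 + 4 + 17 + 9
nu = 42

42


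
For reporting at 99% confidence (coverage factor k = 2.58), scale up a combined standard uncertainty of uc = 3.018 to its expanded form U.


U = k * uc
U = 2.58 * 3.018
U = 7.7864

7.7864


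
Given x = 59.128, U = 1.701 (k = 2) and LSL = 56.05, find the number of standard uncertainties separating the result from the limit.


u = U / k = 1.701 / 2 = 0.8505
margin = |LSL - x| = |56.05 - 59.128| = 3.078
z = margin / u = 3.078 / 0.8505
z = 3.6190

3.6190


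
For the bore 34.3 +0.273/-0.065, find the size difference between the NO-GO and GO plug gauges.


GO = nominal - lower_tol (smallest hole = maximum material condition)
GO = 34.3 - 0.065 = 34.235
NO-GO = nominal + upper_tol (largest hole = least material condition)
NO-GO = 34.3 + 0.273 = 34.573
spread = NO-GO - GO = 34.573 - 34.235 = 0.3380

0.3380


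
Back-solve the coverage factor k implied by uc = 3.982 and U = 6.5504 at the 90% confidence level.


k = U / uc
k = 6.5504 / 3.982
k = 1.645

1.645


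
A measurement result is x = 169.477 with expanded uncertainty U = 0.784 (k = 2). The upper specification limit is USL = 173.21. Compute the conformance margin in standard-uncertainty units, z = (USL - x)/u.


u = U / k = 0.784 / 2 = 0.392
margin = |USL - x| = |173.21 - 169.477| = 3.733
z = margin / u = 3.733 / 0.392
z = 9.5230

9.5230


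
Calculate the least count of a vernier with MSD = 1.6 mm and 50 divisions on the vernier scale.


LC = MSD / n_div
= 1.6 / 50
= 0.0320

0.0320


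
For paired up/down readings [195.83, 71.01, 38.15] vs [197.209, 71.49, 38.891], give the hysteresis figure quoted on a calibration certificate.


|195.83 - 197.209| = 1.3790
|71.01 - 71.49| = 0.4800
|38.15 - 38.891| = 0.7410
hysteresis = max(diffs) = 1.3790

1.3790


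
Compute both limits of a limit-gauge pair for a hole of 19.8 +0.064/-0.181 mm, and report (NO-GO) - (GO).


GO = nominal - lower_tol (smallest hole = maximum material condition)
GO = 19.8 - 0.181 = 19.619
NO-GO = nominal + upper_tol (largest hole = least material condition)
NO-GO = 19.8 + 0.064 = 19.864
spread = NO-GO - GO = 19.864 - 19.619 = 0.2450

0.2450


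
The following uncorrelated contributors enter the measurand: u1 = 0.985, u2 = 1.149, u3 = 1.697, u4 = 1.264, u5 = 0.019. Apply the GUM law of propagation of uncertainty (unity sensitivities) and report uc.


uc = sqrt(0.985^2 + 1.149^2 + 1.697^2 + 1.264^2 + 0.019^2)
uc = sqrt(6.768292)
uc = 2.6016

2.6016


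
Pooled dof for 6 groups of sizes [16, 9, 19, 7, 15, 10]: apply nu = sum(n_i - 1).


nu = sum_i (n_i - 1)
nu = ((16 - 1) + (9 - 1) + (19 - 1) + (7 - 1) + (15 - 1) + (10 - 1))
nu = 15 + 8 + 18 + 6 + 14 + 9
nu = 70

70


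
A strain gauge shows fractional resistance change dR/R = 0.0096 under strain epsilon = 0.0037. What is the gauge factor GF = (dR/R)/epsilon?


GF = (dR/R) / epsilon
= 0.0096 / 0.0037
= 2.5946

2.5946


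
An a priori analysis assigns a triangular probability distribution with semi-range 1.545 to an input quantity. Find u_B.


u_B = half_width / sqrt(6)
u_B = 1.545 / 2.4494897
u_B = 0.6307

0.6307


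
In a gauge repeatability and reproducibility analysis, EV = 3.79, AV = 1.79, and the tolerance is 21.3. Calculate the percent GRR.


GRR = sqrt(EV^2 + AV^2) = sqrt(3.79^2 + 1.79^2) = 4.1914437
%GRR = GRR / tol * 100 = 4.1914437 / 21.3 * 100
%GRR = 19.6781

19.6781


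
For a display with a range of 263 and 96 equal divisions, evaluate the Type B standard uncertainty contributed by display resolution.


resolution = range / divisions
resolution = 263 / 96 = 2.7395833
u_res = resolution / (2*sqrt(3))
u_res = 2.7395833 / 3.4641016
u_res = 0.7908

0.7908


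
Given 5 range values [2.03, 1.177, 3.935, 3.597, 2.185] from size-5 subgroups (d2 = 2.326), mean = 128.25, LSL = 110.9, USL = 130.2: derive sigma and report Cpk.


R_bar = (2.03 + 1.177 + 3.935 + 3.597 + 2.185) / 5 = 2.5848
sigma = R_bar / d2 = 2.5848 / 2.326 = 1.111264
Cp = (USL - LSL)/(6*sigma) = (130.2 - 110.9)/(6*1.111264) = 2.8946
Cpu = (130.2 - 128.25)/(3*1.111264) = 0.5849
Cpl = (128.25 - 110.9)/(3*1.111264) = 5.2043
Cpk = min(Cpu, Cpl) = 0.5849

0.5849


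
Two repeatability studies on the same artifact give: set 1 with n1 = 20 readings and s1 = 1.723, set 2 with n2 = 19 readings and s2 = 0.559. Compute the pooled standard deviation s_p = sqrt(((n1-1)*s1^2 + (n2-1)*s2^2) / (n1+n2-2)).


s_p = sqrt(((n1-1)*s1^2 + (n2-1)*s2^2) / (n1+n2-2))
numerator = (20-1)*1.723^2 + (19-1)*0.559^2 = 56.405851 + 5.624658 = 62.030509
denominator = 20 + 19 - 2 = 37
s_p^2 = 62.030509 / 37 = 1.6765002
s_p = sqrt(1.6765002) = 1.2948

1.2948


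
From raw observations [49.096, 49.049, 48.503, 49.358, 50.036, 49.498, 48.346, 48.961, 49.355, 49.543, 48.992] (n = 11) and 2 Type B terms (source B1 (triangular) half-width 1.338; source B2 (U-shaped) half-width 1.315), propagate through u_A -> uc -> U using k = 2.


mean = (49.096 + 49.049 + 48.503 + 49.358 + 50.036 + 49.498 + 48.346 + 48.961 + 49.355 + 49.543 + 48.992) / 11 = 49.15790909
s = sqrt(sum((x - mean)^2)/(n-1)) = 0.47790971
u_A = s / sqrt(n) = 0.47790971 / sqrt(11) = 0.1440952
u_B1 = 1.338 / sqrt(6) = 0.54623621
u_B2 = 1.315 / sqrt(2) = 0.92984542
uc = sqrt(0.1440952^2 + 0.54623621^2 + 0.92984542^2) = 1.0880027
U = k * uc = 2 * 1.0880027
U = 2.1760

2.1760


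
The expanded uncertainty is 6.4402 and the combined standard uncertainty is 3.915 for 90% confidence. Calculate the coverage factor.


k = U / uc
k = 6.4402 / 3.915
k = 1.645

1.645


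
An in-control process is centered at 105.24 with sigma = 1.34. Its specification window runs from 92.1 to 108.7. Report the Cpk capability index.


Cpu = (USL - mean) / (3*sigma) = (108.7 - 105.24) / (3*1.34) = 0.8607
Cpl = (mean - LSL) / (3*sigma) = (105.24 - 92.1) / (3*1.34) = 3.2687
Cpk = min(Cpu, Cpl) = 0.8607

0.8607


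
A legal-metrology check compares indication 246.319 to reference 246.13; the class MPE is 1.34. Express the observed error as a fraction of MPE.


e = indication - reference = 246.319 - 246.13 = 0.1890
|e| = 0.1890
ratio = |e| / MPE = 0.1890 / 1.34
ratio = 0.1410

0.1410


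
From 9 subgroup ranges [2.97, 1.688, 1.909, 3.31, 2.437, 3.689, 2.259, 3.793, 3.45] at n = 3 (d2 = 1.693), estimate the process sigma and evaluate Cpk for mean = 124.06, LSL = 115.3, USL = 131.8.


R_bar = (2.97 + 1.688 + 1.909 + 3.31 + 2.437 + 3.689 + 2.259 + 3.793 + 3.45) / 9 = 2.8338889
sigma = R_bar / d2 = 2.8338889 / 1.693 = 1.6738859
Cp = (USL - LSL)/(6*sigma) = (131.8 - 115.3)/(6*1.6738859) = 1.6429
Cpu = (131.8 - 124.06)/(3*1.6738859) = 1.5413
Cpl = (124.06 - 115.3)/(3*1.6738859) = 1.7444
Cpk = min(Cpu, Cpl) = 1.5413

1.5413


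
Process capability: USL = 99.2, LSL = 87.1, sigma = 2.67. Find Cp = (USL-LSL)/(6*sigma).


Cp = (USL - LSL) / (6 * sigma)
= (99.2 - 87.1) / (6 * 2.67)
= 12.1000 / 16.0200
= 0.7553

0.7553


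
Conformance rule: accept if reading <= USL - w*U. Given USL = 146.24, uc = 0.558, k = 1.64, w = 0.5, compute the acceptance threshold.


U = k * uc = 1.64 * 0.558 = 0.91512
guard band g = w * U = 0.5 * 0.91512 = 0.45756
AL = USL - g = 146.24 - 0.45756
AL = 145.7824

145.7824


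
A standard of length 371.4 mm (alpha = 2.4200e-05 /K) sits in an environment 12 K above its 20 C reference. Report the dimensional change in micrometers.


dL = L * alpha * dT
= 371.4 * 2.4200e-05 * 12
= 0.1078546 mm
dL_um = 0.1078546 * 1000 = 107.8546 um

107.8546


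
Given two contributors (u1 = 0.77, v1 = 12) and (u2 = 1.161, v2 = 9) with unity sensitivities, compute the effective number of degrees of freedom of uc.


uc = sqrt(u1^2 + u2^2) = sqrt(0.77^2 + 1.161^2) = 1.3931335
v_eff = uc^4 / (u1^4/v1 + u2^4/v2)
= 1.3931335^4 / (0.77^4/12 + 1.161^4/9)
= 3.766786 / 0.23117098
v_eff = 16.2944

16.2944


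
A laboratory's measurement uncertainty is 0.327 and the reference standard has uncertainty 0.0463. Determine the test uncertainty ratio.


TUR = u_lab / u_ref
= 0.327 / 0.0463
= 7.0626

7.0626


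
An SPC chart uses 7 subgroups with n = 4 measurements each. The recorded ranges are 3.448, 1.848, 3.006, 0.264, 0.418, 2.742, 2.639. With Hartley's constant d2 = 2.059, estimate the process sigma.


R_bar = (3.448 + 1.848 + 3.006 + 0.264 + 0.418 + 2.742 + 2.639) / 7
R_bar = 14.365 / 7 = 2.0521429
sigma_hat = R_bar / d2 = 2.0521429 / 2.059 = 0.9967

0.9967


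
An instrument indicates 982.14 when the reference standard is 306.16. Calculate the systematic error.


Systematic error = measured - true
= 982.14 - 306.16
= 675.9800

675.9800


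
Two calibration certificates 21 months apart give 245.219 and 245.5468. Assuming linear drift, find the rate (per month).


rate = (v2 - v1) / months
= (245.5468 - 245.219) / 21
= 0.3278 / 21
= 0.0156

0.0156


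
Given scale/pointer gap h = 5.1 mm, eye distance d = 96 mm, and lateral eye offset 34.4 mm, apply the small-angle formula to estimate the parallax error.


error = h * offset / d
= 5.1 * 34.4 / 96
= 1.8275

1.8275


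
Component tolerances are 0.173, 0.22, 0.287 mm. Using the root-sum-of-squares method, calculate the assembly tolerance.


RSS = sqrt(0.173^2 + 0.22^2 + 0.287^2)
= sqrt(0.160698)
= 0.4009

0.4009


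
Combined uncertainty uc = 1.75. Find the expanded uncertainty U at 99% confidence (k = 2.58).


U = k * uc
U = 2.58 * 1.75
U = 4.5150

4.5150


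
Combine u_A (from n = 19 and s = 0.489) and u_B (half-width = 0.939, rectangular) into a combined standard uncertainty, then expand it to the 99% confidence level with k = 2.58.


u_A = s / sqrt(n) = 0.489 / sqrt(19) = 0.11218429
u_B = half_width / sqrt(3) = 0.939 / sqrt(3) = 0.5421319
uc = sqrt(u_A^2 + u_B^2) = sqrt(0.11218429^2 + 0.5421319^2) = 0.55361748
U = k * uc = 2.58 * 0.55361748
U = 1.4283

1.4283


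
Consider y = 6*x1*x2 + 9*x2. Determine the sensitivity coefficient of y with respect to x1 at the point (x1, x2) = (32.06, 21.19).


y = 6*x1*x2 + 9*x2
dy/dx1 = 6*x2
Evaluate at x2 = 21.19: c1 = 6 * 21.19
c1 = 127.1400

127.1400


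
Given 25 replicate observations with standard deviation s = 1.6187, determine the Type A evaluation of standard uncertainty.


u_A = s / sqrt(n)
u_A = 1.6187 / sqrt(25)
u_A = 1.6187 / 5
u_A = 0.3237

0.3237


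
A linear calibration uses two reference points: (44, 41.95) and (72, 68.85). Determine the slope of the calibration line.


slope = (y2 - y1) / (x2 - x1)
= (68.85 - 41.95) / (72 - 44)
= 26.9000 / 28
= 0.9607

0.9607


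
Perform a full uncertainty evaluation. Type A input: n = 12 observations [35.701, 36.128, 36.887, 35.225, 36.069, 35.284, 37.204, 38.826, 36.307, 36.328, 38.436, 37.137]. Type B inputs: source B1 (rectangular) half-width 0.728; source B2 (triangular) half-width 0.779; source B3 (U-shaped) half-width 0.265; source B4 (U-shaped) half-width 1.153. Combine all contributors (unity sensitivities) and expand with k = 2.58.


mean = (35.701 + 36.128 + 36.887 + 35.225 + 36.069 + 35.284 + 37.204 + 38.826 + 36.307 + 36.328 + 38.436 + 37.137) / 12 = 36.62766667
s = sqrt(sum((x - mean)^2)/(n-1)) = 1.1340836
u_A = s / sqrt(n) = 1.1340836 / sqrt(12) = 0.32738174
u_B1 = 0.728 / sqrt(3) = 0.420311
u_B2 = 0.779 / sqrt(6) = 0.31802542
u_B3 = 0.265 / sqrt(2) = 0.1873833
u_B4 = 1.153 / sqrt(2) = 0.81529412
uc = sqrt(0.32738174^2 + 0.420311^2 + 0.31802542^2 + 0.1873833^2 + 0.81529412^2) = 1.041536
U = k * uc = 2.58 * 1.041536
U = 2.6872

2.6872


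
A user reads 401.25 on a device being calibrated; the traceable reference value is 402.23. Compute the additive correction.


Correction = standard - reading
= 402.23 - 401.25
= 0.9800

0.9800


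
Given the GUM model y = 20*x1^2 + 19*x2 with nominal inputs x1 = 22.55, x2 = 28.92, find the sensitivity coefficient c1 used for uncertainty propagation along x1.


y = 20*x1^2 + 19*x2
dy/dx1 = 2*20*x1
Evaluate at x1 = 22.55: c1 = 40 * 22.55
c1 = 902.0000

902.0000


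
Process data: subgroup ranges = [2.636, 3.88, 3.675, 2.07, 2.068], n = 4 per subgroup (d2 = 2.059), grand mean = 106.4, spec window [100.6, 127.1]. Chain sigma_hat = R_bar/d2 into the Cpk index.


R_bar = (2.636 + 3.88 + 3.675 + 2.07 + 2.068) / 5 = 2.8658
sigma = R_bar / d2 = 2.8658 / 2.059 = 1.3918407
Cp = (USL - LSL)/(6*sigma) = (127.1 - 100.6)/(6*1.3918407) = 3.1733
Cpu = (127.1 - 106.4)/(3*1.3918407) = 4.9575
Cpl = (106.4 - 100.6)/(3*1.3918407) = 1.3890
Cpk = min(Cpu, Cpl) = 1.3890

1.3890


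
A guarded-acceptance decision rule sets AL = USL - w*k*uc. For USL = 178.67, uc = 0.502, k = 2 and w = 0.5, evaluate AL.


U = k * uc = 2 * 0.502 = 1.004
guard band g = w * U = 0.5 * 1.004 = 0.502
AL = USL - g = 178.67 - 0.502
AL = 178.1680

178.1680


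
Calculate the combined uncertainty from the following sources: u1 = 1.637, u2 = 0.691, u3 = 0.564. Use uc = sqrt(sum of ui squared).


uc = sqrt(1.637^2 + 0.691^2 + 0.564^2)
uc = sqrt(3.475346)
uc = 1.8642

1.8642


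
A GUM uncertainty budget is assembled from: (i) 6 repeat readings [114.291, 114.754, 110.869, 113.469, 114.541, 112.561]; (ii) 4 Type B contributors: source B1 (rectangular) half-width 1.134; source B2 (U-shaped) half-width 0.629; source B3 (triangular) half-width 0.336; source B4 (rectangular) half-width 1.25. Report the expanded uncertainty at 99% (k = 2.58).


mean = (114.291 + 114.754 + 110.869 + 113.469 + 114.541 + 112.561) / 6 = 113.4141667
s = sqrt(sum((x - mean)^2)/(n-1)) = 1.4861034
u_A = s / sqrt(n) = 1.4861034 / sqrt(6) = 0.60669917
u_B1 = 1.134 / sqrt(3) = 0.65471521
u_B2 = 0.629 / sqrt(2) = 0.44477017
u_B3 = 0.336 / sqrt(6) = 0.13717143
u_B4 = 1.25 / sqrt(3) = 0.72168784
uc = sqrt(0.60669917^2 + 0.65471521^2 + 0.44477017^2 + 0.13717143^2 + 0.72168784^2) = 1.2386306
U = k * uc = 2.58 * 1.2386306
U = 3.1957

3.1957


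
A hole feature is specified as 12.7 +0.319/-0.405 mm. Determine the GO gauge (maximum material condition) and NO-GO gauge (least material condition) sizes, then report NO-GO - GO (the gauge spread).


GO = nominal - lower_tol (smallest hole = maximum material condition)
GO = 12.7 - 0.405 = 12.295
NO-GO = nominal + upper_tol (largest hole = least material condition)
NO-GO = 12.7 + 0.319 = 13.019
spread = NO-GO - GO = 13.019 - 12.295 = 0.7240

0.7240


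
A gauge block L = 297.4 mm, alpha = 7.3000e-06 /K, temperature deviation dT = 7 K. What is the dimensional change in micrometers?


dL = L * alpha * dT
= 297.4 * 7.3000e-06 * 7
= 0.0151971 mm
dL_um = 0.0151971 * 1000 = 15.1971 um

15.1971


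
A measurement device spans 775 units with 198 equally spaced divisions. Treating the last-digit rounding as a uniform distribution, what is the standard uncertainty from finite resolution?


resolution = range / divisions
resolution = 775 / 198 = 3.9141414
u_res = resolution / (2*sqrt(3))
u_res = 3.9141414 / 3.4641016
u_res = 1.1299

1.1299


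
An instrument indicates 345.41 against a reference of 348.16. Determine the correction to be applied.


Correction = standard - reading
= 348.16 - 345.41
= 2.7500

2.7500


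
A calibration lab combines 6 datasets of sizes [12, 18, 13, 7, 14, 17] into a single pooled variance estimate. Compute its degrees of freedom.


nu = sum_i (n_i - 1)
nu = ((12 - 1) + (18 - 1) + (13 - 1) + (7 - 1) + (14 - 1) + (17 - 1))
nu = 11 + 17 + 12 + 6 + 13 + 16
nu = 75

75


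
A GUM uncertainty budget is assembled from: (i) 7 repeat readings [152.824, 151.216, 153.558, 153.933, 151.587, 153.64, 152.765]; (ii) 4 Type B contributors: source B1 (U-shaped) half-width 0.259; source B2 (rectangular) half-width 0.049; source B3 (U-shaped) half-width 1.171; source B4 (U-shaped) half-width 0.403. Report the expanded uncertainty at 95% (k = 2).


mean = (152.824 + 151.216 + 153.558 + 153.933 + 151.587 + 153.64 + 152.765) / 7 = 152.789
s = sqrt(sum((x - mean)^2)/(n-1)) = 1.0444482
u_A = s / sqrt(n) = 1.0444482 / sqrt(7) = 0.39476431
u_B1 = 0.259 / sqrt(2) = 0.18314066
u_B2 = 0.049 / sqrt(3) = 0.028290163
u_B3 = 1.171 / sqrt(2) = 0.82802204
u_B4 = 0.403 / sqrt(2) = 0.28496403
uc = sqrt(0.39476431^2 + 0.18314066^2 + 0.028290163^2 + 0.82802204^2 + 0.28496403^2) = 0.97826617
U = k * uc = 2 * 0.97826617
U = 1.9565

1.9565


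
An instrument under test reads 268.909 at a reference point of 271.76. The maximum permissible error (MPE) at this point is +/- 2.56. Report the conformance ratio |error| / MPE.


e = indication - reference = 268.909 - 271.76 = -2.8510
|e| = 2.8510
ratio = |e| / MPE = 2.8510 / 2.56
ratio = 1.1137

1.1137


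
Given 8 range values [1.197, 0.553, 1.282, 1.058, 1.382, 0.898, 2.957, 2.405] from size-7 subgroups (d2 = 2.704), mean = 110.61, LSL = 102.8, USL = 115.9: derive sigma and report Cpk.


R_bar = (1.197 + 0.553 + 1.282 + 1.058 + 1.382 + 0.898 + 2.957 + 2.405) / 8 = 1.4665
sigma = R_bar / d2 = 1.4665 / 2.704 = 0.54234467
Cp = (USL - LSL)/(6*sigma) = (115.9 - 102.8)/(6*0.54234467) = 4.0257
Cpu = (115.9 - 110.61)/(3*0.54234467) = 3.2513
Cpl = (110.61 - 102.8)/(3*0.54234467) = 4.8001
Cpk = min(Cpu, Cpl) = 3.2513

3.2513


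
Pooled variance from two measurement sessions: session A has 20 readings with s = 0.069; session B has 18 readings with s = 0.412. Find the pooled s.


s_p = sqrt(((n1-1)*s1^2 + (n2-1)*s2^2) / (n1+n2-2))
numerator = (20-1)*0.069^2 + (18-1)*0.412^2 = 0.090459 + 2.885648 = 2.976107
denominator = 20 + 18 - 2 = 36
s_p^2 = 2.976107 / 36 = 0.082669639
s_p = sqrt(0.082669639) = 0.2875

0.2875


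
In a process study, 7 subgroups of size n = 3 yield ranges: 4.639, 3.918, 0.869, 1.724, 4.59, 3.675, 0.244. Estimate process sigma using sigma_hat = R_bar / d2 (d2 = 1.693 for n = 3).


R_bar = (4.639 + 3.918 + 0.869 + 1.724 + 4.59 + 3.675 + 0.244) / 7
R_bar = 19.659 / 7 = 2.8084286
sigma_hat = R_bar / d2 = 2.8084286 / 1.693 = 1.6588

1.6588


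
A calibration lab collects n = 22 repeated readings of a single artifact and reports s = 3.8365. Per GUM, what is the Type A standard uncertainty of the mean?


u_A = s / sqrt(n)
u_A = 3.8365 / sqrt(22)
u_A = 3.8365 / 4.6904158
u_A = 0.8179

0.8179


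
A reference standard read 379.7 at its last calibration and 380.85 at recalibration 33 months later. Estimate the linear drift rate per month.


rate = (v2 - v1) / months
= (380.85 - 379.7) / 33
= 1.1500 / 33
= 0.0348

0.0348


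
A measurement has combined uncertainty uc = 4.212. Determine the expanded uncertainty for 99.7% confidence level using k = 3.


U = k * uc
U = 3 * 4.212
U = 12.6360

12.6360


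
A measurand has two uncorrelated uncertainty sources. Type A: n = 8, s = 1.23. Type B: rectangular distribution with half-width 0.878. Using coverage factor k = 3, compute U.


u_A = s / sqrt(n) = 1.23 / sqrt(8) = 0.43487067
u_B = half_width / sqrt(3) = 0.878 / sqrt(3) = 0.50691354
uc = sqrt(u_A^2 + u_B^2) = sqrt(0.43487067^2 + 0.50691354^2) = 0.66788759
U = k * uc = 3 * 0.66788759
U = 2.0037

2.0037


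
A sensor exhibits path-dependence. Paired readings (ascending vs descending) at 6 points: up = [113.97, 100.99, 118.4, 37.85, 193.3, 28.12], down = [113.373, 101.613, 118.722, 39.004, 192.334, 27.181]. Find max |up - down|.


|113.97 - 113.373| = 0.5970
|100.99 - 101.613| = 0.6230
|118.4 - 118.722| = 0.3220
|37.85 - 39.004| = 1.1540
|193.3 - 192.334| = 0.9660
|28.12 - 27.181| = 0.9390
hysteresis = max(diffs) = 1.1540

1.1540


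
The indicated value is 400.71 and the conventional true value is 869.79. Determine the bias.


Systematic error = measured - true
= 400.71 - 869.79
= -469.0800

-469.0800


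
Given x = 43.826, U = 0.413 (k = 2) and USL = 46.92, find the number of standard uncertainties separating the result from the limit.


u = U / k = 0.413 / 2 = 0.2065
margin = |USL - x| = |46.92 - 43.826| = 3.094
z = margin / u = 3.094 / 0.2065
z = 14.9831

14.9831


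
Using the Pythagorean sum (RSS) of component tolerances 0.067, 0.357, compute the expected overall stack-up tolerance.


RSS = sqrt(0.067^2 + 0.357^2)
= sqrt(0.131938)
= 0.3632

0.3632


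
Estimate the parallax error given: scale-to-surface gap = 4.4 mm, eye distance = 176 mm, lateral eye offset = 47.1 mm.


error = h * offset / d
= 4.4 * 47.1 / 176
= 1.1775

1.1775


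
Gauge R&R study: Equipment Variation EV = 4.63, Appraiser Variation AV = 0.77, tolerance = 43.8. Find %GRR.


GRR = sqrt(EV^2 + AV^2) = sqrt(4.63^2 + 0.77^2) = 4.6935914
%GRR = GRR / tol * 100 = 4.6935914 / 43.8 * 100
%GRR = 10.7160

10.7160


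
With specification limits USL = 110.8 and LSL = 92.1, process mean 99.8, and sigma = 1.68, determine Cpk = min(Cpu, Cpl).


Cpu = (USL - mean) / (3*sigma) = (110.8 - 99.8) / (3*1.68) = 2.1825
Cpl = (mean - LSL) / (3*sigma) = (99.8 - 92.1) / (3*1.68) = 1.5278
Cpk = min(Cpu, Cpl) = 1.5278

1.5278


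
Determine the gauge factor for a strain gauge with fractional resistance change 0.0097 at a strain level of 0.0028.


GF = (dR/R) / epsilon
= 0.0097 / 0.0028
= 3.4643

3.4643


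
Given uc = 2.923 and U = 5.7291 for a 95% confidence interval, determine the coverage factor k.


k = U / uc
k = 5.7291 / 2.923
k = 1.96

1.96


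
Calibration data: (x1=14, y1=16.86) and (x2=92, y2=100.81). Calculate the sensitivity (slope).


slope = (y2 - y1) / (x2 - x1)
= (100.81 - 16.86) / (92 - 14)
= 83.9500 / 78
= 1.0763

1.0763


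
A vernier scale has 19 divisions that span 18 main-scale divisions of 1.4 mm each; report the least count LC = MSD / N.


LC = MSD / n_div
= 1.4 / 19
= 0.0737

0.0737


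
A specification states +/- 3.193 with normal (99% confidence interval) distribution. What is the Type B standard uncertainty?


u_B = half_width / 2.576
u_B = 3.193 / 2.576
u_B = 1.2395

1.2395


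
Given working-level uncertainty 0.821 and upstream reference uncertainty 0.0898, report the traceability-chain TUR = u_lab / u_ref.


TUR = u_lab / u_ref
= 0.821 / 0.0898
= 9.1425

9.1425
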